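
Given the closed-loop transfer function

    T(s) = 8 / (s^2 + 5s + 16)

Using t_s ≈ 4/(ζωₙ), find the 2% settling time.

Comparing s^2 + 5s + 16 to s^2 + 2ζωₙs + ωₙ²: ωₙ = 4 rad/s and ζ = 5/(2·4) = 0.625.
ζωₙ = 5/2 = 2.5, so t_s ≈ 4/(ζωₙ) = 4/2.5 = 1.600 s.

t_s ≈ 1.600 s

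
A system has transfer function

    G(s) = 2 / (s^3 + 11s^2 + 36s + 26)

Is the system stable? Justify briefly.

The denominator s^3 + 11s^2 + 36s + 26 factors as (s + 1)(s^2 + 10s + 26), giving poles at s = -1, -5 ± j.
Since all poles lie strictly in the left half-plane, the system is stable.

stable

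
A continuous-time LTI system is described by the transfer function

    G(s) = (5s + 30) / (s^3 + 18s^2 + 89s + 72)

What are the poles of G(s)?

s = -9, -1, -8

The poles are the roots of the denominator s^3 + 18s^2 + 89s + 72 = 0.
Trying s = -9: the polynomial evaluates to 0, so (s + 9) is a factor.
Dividing out leaves s^2 + 9s + 8 = 0.
Factoring the quadratic: (s + 1)(s + 8) = 0.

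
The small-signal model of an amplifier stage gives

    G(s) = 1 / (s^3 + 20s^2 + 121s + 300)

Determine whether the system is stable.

stable

The denominator s^3 + 20s^2 + 121s + 300 factors as (s + 12)(s^2 + 8s + 25), giving poles at s = -12, -4 ± 3j.
Since all poles lie strictly in the left half-plane, the system is stable.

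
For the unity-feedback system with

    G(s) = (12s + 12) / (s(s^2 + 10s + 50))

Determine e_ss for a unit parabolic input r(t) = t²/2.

G(s) has one pole at the origin.
This is a Type 1 system; Ka = lim_{s→0} s^2·G(s) = 0, so the steady-state error for a parabola input is infinite.

e_ss = ∞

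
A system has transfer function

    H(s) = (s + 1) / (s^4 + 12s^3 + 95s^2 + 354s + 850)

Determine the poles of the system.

s = -3 + 4j, -3 - 4j, -3 + 5j, -3 - 5j

The poles are the roots of the denominator s^4 + 12s^3 + 95s^2 + 354s + 850 = 0.
No real roots exist; factor into two real quadratics: (s^2 + 6s + 25)(s^2 + 6s + 34) = 0.
Each quadratic gives a conjugate pair via the quadratic formula.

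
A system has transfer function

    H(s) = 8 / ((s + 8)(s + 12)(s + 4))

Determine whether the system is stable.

stable

The poles can be read from the denominator factors: s = -8, -12, -4.
Since all poles lie strictly in the left half-plane, the system is stable.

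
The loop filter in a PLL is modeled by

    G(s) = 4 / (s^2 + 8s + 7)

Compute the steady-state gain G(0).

G(0) = 4/7 ≈ 0.5714

Set s = 0: G(0) = (4) / (7) = 4/7.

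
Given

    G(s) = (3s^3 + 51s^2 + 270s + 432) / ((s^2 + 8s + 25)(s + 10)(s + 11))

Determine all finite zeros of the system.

s = -6, -8, -3

Set the numerator to zero: 3s^3 + 51s^2 + 270s + 432 = 0, i.e. 3·(s^3 + 17s^2 + 90s + 144) = 0.
Factoring: (s + 6)(s + 8)(s + 3) = 0.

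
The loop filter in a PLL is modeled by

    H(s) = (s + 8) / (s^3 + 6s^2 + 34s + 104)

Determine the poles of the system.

s = -1 + 5j, -1 - 5j, -4

The poles are the roots of the denominator s^3 + 6s^2 + 34s + 104 = 0.
Trying s = -4: the polynomial evaluates to 0, so (s + 4) is a factor.
Dividing out leaves s^2 + 2s + 26 = 0.
The quadratic formula then gives s = -1 ± 5j.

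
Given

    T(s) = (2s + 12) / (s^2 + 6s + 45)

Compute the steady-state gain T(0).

Set s = 0: T(0) = (12) / (45) = 4/15.

T(0) = 4/15 ≈ 0.2667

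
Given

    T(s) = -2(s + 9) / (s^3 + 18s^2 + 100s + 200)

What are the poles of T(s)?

s = -10, -4 + 2j, -4 - 2j

The poles are the roots of the denominator s^3 + 18s^2 + 100s + 200 = 0.
Trying s = -10: the polynomial evaluates to 0, so (s + 10) is a factor.
Dividing out leaves s^2 + 8s + 20 = 0.
The quadratic formula then gives s = -4 ± 2j.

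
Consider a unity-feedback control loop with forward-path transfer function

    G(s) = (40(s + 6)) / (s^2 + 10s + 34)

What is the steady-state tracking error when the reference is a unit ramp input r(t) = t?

e_ss = ∞

G(s) has no poles at the origin.
This is a Type 0 system; Kv = lim_{s→0} s·G(s) = 0, so the steady-state error for a ramp input is infinite.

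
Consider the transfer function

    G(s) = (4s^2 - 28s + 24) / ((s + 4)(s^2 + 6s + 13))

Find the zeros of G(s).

Set the numerator to zero: 4s^2 - 28s + 24 = 0, i.e. 4·(s^2 - 7s + 6) = 0.
Factoring: (s - 6)(s - 1) = 0.

s = 6, 1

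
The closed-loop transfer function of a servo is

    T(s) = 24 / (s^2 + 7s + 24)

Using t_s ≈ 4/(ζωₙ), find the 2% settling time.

t_s ≈ 1.143 s

Comparing s^2 + 7s + 24 to s^2 + 2ζωₙs + ωₙ²: ωₙ = √24 ≈ 4.899 rad/s and ζ = 7/(2·√24) ≈ 0.7144.
ζωₙ = 7/2 = 3.5, so t_s ≈ 4/(ζωₙ) = 4/3.5 ≈ 1.143 s.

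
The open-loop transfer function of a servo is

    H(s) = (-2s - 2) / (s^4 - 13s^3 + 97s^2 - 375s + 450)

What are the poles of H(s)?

s = 3 + 6j, 3 - 6j, 5, 2

The poles are the roots of the denominator s^4 - 13s^3 + 97s^2 - 375s + 450 = 0.
Trying s = 5: the polynomial evaluates to 0, so (s - 5) is a factor.
Dividing out leaves s^3 - 8s^2 + 57s - 90 = 0.
This factors further as (s^2 - 6s + 45)(s - 2) = 0.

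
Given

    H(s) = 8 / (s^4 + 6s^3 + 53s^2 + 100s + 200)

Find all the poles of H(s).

s = -2 ± 6j, -1 ± 2j

The poles are the roots of the denominator s^4 + 6s^3 + 53s^2 + 100s + 200 = 0.
No real roots exist; factor into two real quadratics: (s^2 + 4s + 40)(s^2 + 2s + 5) = 0.
Each quadratic gives a conjugate pair via the quadratic formula.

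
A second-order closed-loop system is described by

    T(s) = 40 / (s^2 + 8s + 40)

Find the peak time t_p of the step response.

t_p ≈ 0.6413 s

Comparing s^2 + 8s + 40 to s^2 + 2ζωₙs + ωₙ²: ωₙ = √40 ≈ 6.325 rad/s and ζ = 8/(2·√40) ≈ 0.6325.
ζωₙ = 8/2 = 4, so ω_d = ωₙ√(1−ζ²) = √(ωₙ² − (ζωₙ)²) = √(40 − 4²) = √24 ≈ 4.899 rad/s.
t_p = π/ω_d = π/4.899 ≈ 0.6413 s.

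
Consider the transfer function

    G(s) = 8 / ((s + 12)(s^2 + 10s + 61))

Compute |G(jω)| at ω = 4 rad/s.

|G(j4)| ≈ 0.01050

Substitute s = j4: numerator = 8, denominator = 380 + j660.
|G(j4)| = |8| / |380 + j660| = 8 / 761.58 ≈ 0.01050.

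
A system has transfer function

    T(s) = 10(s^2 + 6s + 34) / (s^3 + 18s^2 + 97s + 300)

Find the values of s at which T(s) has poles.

The poles are the roots of the denominator s^3 + 18s^2 + 97s + 300 = 0.
Trying s = -12: the polynomial evaluates to 0, so (s + 12) is a factor.
Dividing out leaves s^2 + 6s + 25 = 0.
The quadratic formula then gives s = -3 ± 4j.

s = -3 ± 4j, -12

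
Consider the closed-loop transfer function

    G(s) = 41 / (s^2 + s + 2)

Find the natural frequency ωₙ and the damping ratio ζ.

ωₙ ≈ 1.414 rad/s, ζ ≈ 0.3536

Compare the denominator to the standard form s^2 + 2ζωₙs + ωₙ².
ωₙ² = 2, so ωₙ = √2 ≈ 1.414 rad/s.
2ζωₙ = 1, so ζ = 1/(2·√2) ≈ 0.3536.
With ζ = 0.3536 the response is underdamped.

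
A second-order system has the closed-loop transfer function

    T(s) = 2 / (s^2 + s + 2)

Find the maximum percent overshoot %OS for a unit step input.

Comparing s^2 + s + 2 to s^2 + 2ζωₙs + ωₙ²: ωₙ = √2 ≈ 1.414 rad/s and ζ = 1/(2·√2) ≈ 0.3536.
%OS = 100·exp(−πζ/√(1−ζ²)) = 100·exp(−π·0.3536/√(1−0.3536²)) ≈ 30.5%.

%OS ≈ 30.5%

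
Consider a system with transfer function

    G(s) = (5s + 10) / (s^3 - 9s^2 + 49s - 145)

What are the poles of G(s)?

s = 2 ± 5j, 5

The poles are the roots of the denominator s^3 - 9s^2 + 49s - 145 = 0.
Trying s = 5: the polynomial evaluates to 0, so (s - 5) is a factor.
Dividing out leaves s^2 - 4s + 29 = 0.
The quadratic formula then gives s = 2 ± 5j.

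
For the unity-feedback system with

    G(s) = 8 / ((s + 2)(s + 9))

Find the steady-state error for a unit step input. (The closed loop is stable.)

G(s) has no poles at the origin.
This is a Type 0 system. Kp = lim_{s→0} G(s) = 8/18 = 4/9.
e_ss = 1/(1 + Kp) = 1/(1 + 4/9) = 9/13 ≈ 0.6923.

e_ss = 0.6923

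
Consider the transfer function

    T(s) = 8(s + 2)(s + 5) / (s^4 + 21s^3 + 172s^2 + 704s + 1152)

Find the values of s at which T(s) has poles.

The poles are the roots of the denominator s^4 + 21s^3 + 172s^2 + 704s + 1152 = 0.
Trying s = -4: the polynomial evaluates to 0, so (s + 4) is a factor.
Dividing out leaves s^3 + 17s^2 + 104s + 288 = 0.
This factors further as (s^2 + 8s + 32)(s + 9) = 0.

s = -4 ± 4j, -4, -9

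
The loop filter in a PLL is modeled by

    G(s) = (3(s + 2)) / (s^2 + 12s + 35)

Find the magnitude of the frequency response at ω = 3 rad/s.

|G(j3)| ≈ 0.2436

Substitute s = j3: numerator = 6 + j9, denominator = 26 + j36.
|G(j3)| = |6 + j9| / |26 + j36| = 10.817 / 44.407 ≈ 0.2436.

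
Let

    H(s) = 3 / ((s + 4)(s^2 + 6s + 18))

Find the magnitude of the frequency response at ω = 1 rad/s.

|H(j1)| ≈ 0.04036

Substitute s = j1: numerator = 3, denominator = 62 + j41.
|H(j1)| = |3| / |62 + j41| = 3 / 74.330 ≈ 0.04036.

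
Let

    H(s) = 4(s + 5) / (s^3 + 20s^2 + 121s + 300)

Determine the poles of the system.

The poles are the roots of the denominator s^3 + 20s^2 + 121s + 300 = 0.
Trying s = -12: the polynomial evaluates to 0, so (s + 12) is a factor.
Dividing out leaves s^2 + 8s + 25 = 0.
The quadratic formula then gives s = -4 ± 3j.

s = -4 + 3j, -4 - 3j, -12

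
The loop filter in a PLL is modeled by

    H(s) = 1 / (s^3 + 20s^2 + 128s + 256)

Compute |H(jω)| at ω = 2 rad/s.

|H(j2)| ≈ 0.003288

Substitute s = j2: numerator = 1, denominator = 176 + j248.
|H(j2)| = |1| / |176 + j248| = 1 / 304.11 ≈ 0.003288.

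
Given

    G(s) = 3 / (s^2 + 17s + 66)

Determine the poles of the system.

s = -6, -11

The poles are the roots of the denominator s^2 + 17s + 66 = 0.
Factoring: (s + 6)(s + 11) = 0, so s = -6 and s = -11.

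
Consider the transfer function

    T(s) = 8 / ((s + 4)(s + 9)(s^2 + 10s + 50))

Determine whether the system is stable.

stable

The poles can be read from the denominator factors: s = -4, -9, -5 ± 5j.
Since all poles lie strictly in the left half-plane, the system is stable.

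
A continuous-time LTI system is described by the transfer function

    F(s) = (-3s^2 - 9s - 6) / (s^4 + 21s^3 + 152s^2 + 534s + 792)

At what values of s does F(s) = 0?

Set the numerator to zero: -3s^2 - 9s - 6 = 0, i.e. -3·(s^2 + 3s + 2) = 0.
Factoring: (s + 2)(s + 1) = 0.

s = -2, -1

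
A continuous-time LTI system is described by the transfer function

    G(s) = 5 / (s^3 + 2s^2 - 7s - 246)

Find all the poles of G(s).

The poles are the roots of the denominator s^3 + 2s^2 - 7s - 246 = 0.
Trying s = 6: the polynomial evaluates to 0, so (s - 6) is a factor.
Dividing out leaves s^2 + 8s + 41 = 0.
The quadratic formula then gives s = -4 ± 5j.

s = -4 + 5j, -4 - 5j, 6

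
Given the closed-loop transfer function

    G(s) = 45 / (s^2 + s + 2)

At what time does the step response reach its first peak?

Comparing s^2 + s + 2 to s^2 + 2ζωₙs + ωₙ²: ωₙ = √2 ≈ 1.414 rad/s and ζ = 1/(2·√2) ≈ 0.3536.
ζωₙ = 1/2 = 0.5, so ω_d = ωₙ√(1−ζ²) = √(ωₙ² − (ζωₙ)²) = √(2 − 0.5²) = √1.75 ≈ 1.323 rad/s.
t_p = π/ω_d = π/1.323 ≈ 2.375 s.

t_p ≈ 2.375 s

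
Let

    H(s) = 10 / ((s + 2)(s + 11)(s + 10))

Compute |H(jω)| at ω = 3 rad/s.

|H(j3)| ≈ 0.02330

Substitute s = j3: numerator = 10, denominator = 13 + j429.
|H(j3)| = |10| / |13 + j429| = 10 / 429.20 ≈ 0.02330.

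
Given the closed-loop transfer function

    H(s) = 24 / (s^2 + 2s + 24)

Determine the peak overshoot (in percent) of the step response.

%OS ≈ 51.9%

Comparing s^2 + 2s + 24 to s^2 + 2ζωₙs + ωₙ²: ωₙ = √24 ≈ 4.899 rad/s and ζ = 2/(2·√24) ≈ 0.2041.
%OS = 100·exp(−πζ/√(1−ζ²)) = 100·exp(−π·0.2041/√(1−0.2041²)) ≈ 51.9%.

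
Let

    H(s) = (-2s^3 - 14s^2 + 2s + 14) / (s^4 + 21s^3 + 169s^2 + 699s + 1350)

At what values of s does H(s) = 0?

s = -1, -7, 1

Set the numerator to zero: -2s^3 - 14s^2 + 2s + 14 = 0, i.e. -2·(s^3 + 7s^2 - s - 7) = 0.
Factoring: (s + 1)(s + 7)(s - 1) = 0.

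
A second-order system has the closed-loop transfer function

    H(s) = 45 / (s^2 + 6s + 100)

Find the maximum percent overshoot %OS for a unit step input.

%OS ≈ 37.2%

Comparing s^2 + 6s + 100 to s^2 + 2ζωₙs + ωₙ²: ωₙ = 10 rad/s and ζ = 6/(2·10) = 0.3.
%OS = 100·exp(−πζ/√(1−ζ²)) = 100·exp(−π·0.3/√(1−0.3²)) ≈ 37.2%.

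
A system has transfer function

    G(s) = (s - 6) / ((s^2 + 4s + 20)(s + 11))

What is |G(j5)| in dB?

|G(j5)|_dB ≈ -30.1 dB

Substitute s = j5: numerator = -6 + j5, denominator = -155 + j195.
|G(j5)| = |-6 + j5| / |-155 + j195| = 7.8102 / 249.10 ≈ 0.03135.
In decibels: 20·log₁₀(0.03135) ≈ -30.1 dB.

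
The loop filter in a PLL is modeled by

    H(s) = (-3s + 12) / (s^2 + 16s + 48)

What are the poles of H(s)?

s = -12, -4

The poles are the roots of the denominator s^2 + 16s + 48 = 0.
Factoring: (s + 12)(s + 4) = 0, so s = -12 and s = -4.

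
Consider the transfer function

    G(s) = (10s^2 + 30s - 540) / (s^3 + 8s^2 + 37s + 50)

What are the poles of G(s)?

The poles are the roots of the denominator s^3 + 8s^2 + 37s + 50 = 0.
Trying s = -2: the polynomial evaluates to 0, so (s + 2) is a factor.
Dividing out leaves s^2 + 6s + 25 = 0.
The quadratic formula then gives s = -3 ± 4j.

s = -3 ± 4j, -2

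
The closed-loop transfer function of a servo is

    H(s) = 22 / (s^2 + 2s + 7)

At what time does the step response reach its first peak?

t_p ≈ 1.283 s

Comparing s^2 + 2s + 7 to s^2 + 2ζωₙs + ωₙ²: ωₙ = √7 ≈ 2.646 rad/s and ζ = 2/(2·√7) ≈ 0.3780.
ζωₙ = 2/2 = 1, so ω_d = ωₙ√(1−ζ²) = √(ωₙ² − (ζωₙ)²) = √(7 − 1²) = √6 ≈ 2.449 rad/s.
t_p = π/ω_d = π/2.449 ≈ 1.283 s.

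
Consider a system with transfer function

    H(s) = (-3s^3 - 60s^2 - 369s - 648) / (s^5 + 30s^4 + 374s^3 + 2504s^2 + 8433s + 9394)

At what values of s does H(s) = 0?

s = -8, -9, -3

Set the numerator to zero: -3s^3 - 60s^2 - 369s - 648 = 0, i.e. -3·(s^3 + 20s^2 + 123s + 216) = 0.
Factoring: (s + 8)(s + 9)(s + 3) = 0.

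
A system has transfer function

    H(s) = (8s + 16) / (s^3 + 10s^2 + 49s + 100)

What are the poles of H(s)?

The poles are the roots of the denominator s^3 + 10s^2 + 49s + 100 = 0.
Trying s = -4: the polynomial evaluates to 0, so (s + 4) is a factor.
Dividing out leaves s^2 + 6s + 25 = 0.
The quadratic formula then gives s = -3 ± 4j.

s = -3 ± 4j, -4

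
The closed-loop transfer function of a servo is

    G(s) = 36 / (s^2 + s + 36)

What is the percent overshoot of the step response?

%OS ≈ 76.9%

Comparing s^2 + s + 36 to s^2 + 2ζωₙs + ωₙ²: ωₙ = 6 rad/s and ζ = 1/(2·6) ≈ 0.08333.
%OS = 100·exp(−πζ/√(1−ζ²)) = 100·exp(−π·0.08333/√(1−0.08333²)) ≈ 76.9%.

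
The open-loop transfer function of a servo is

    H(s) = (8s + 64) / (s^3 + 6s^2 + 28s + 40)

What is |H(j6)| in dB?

Substitute s = j6: numerator = 64 + j48, denominator = -176 - j48.
|H(j6)| = |64 + j48| / |-176 - j48| = 80 / 182.43 ≈ 0.4385.
In decibels: 20·log₁₀(0.4385) ≈ -7.16 dB.

|H(j6)|_dB ≈ -7.16 dB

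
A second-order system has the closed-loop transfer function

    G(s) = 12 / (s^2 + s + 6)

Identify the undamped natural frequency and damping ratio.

Compare the denominator to the standard form s^2 + 2ζωₙs + ωₙ².
ωₙ² = 6, so ωₙ = √6 ≈ 2.449 rad/s.
2ζωₙ = 1, so ζ = 1/(2·√6) ≈ 0.2041.
With ζ = 0.2041 the response is underdamped.

ωₙ ≈ 2.449 rad/s, ζ ≈ 0.2041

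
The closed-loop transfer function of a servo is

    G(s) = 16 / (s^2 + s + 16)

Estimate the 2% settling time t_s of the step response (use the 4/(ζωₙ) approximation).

Comparing s^2 + s + 16 to s^2 + 2ζωₙs + ωₙ²: ωₙ = 4 rad/s and ζ = 1/(2·4) = 0.125.
ζωₙ = 1/2 = 0.5, so t_s ≈ 4/(ζωₙ) = 4/0.5 = 8 s.

t_s ≈ 8 s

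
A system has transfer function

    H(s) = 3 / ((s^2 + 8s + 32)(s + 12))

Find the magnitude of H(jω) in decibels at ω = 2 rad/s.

Substitute s = j2: numerator = 3, denominator = 304 + j248.
|H(j2)| = |3| / |304 + j248| = 3 / 392.33 ≈ 0.007647.
In decibels: 20·log₁₀(0.007647) ≈ -42.3 dB.

|H(j2)|_dB ≈ -42.3 dB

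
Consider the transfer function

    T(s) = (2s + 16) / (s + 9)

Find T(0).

Set s = 0: T(0) = (16) / (9) = 16/9.

T(0) = 16/9 ≈ 1.778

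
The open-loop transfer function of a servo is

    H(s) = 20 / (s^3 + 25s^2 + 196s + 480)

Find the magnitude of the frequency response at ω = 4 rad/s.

Substitute s = j4: numerator = 20, denominator = 80 + j720.
|H(j4)| = |20| / |80 + j720| = 20 / 724.43 ≈ 0.02761.

|H(j4)| ≈ 0.02761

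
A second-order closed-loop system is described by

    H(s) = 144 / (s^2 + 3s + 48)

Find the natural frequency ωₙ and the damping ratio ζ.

Compare the denominator to the standard form s^2 + 2ζωₙs + ωₙ².
ωₙ² = 48, so ωₙ = √48 ≈ 6.928 rad/s.
2ζωₙ = 3, so ζ = 3/(2·√48) ≈ 0.2165.
With ζ = 0.2165 the response is underdamped.

ωₙ ≈ 6.928 rad/s, ζ ≈ 0.2165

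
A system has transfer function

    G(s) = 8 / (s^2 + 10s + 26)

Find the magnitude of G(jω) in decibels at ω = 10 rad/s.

|G(j10)|_dB ≈ -23.8 dB

Substitute s = j10: numerator = 8, denominator = -74 + j100.
|G(j10)| = |8| / |-74 + j100| = 8 / 124.40 ≈ 0.06431.
In decibels: 20·log₁₀(0.06431) ≈ -23.8 dB.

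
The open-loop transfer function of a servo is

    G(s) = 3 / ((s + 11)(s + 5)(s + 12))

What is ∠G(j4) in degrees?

∠G(j4) ≈ -77.08°

At s = j4: numerator = 3, denominator = 212 + j924.
∠G = ∠num − ∠den = 0° − (77.078°) = -77.08°.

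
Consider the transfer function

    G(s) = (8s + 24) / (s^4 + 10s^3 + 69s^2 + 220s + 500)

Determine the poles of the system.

s = -3 + 4j, -3 - 4j, -2 + 4j, -2 - 4j

The poles are the roots of the denominator s^4 + 10s^3 + 69s^2 + 220s + 500 = 0.
No real roots exist; factor into two real quadratics: (s^2 + 6s + 25)(s^2 + 4s + 20) = 0.
Each quadratic gives a conjugate pair via the quadratic formula.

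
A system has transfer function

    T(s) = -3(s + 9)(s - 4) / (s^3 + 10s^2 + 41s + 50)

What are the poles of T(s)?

The poles are the roots of the denominator s^3 + 10s^2 + 41s + 50 = 0.
Trying s = -2: the polynomial evaluates to 0, so (s + 2) is a factor.
Dividing out leaves s^2 + 8s + 25 = 0.
The quadratic formula then gives s = -4 ± 3j.

s = -4 + 3j, -4 - 3j, -2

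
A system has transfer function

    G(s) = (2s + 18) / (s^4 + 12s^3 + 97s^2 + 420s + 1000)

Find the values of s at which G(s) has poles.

The poles are the roots of the denominator s^4 + 12s^3 + 97s^2 + 420s + 1000 = 0.
No real roots exist; factor into two real quadratics: (s^2 + 4s + 40)(s^2 + 8s + 25) = 0.
Each quadratic gives a conjugate pair via the quadratic formula.

s = -2 ± 6j, -4 ± 3j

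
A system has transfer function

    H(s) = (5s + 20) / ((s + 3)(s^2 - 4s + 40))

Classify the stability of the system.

The poles can be read from the denominator factors: s = -3, 2 + 6j, 2 - 6j.
Since the pole(s) at s = 2 + 6j, 2 - 6j lie in the right half-plane, the system is unstable.

unstable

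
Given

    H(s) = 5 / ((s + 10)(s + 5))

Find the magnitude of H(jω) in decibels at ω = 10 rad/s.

Substitute s = j10: numerator = 5, denominator = -50 + j150.
|H(j10)| = |5| / |-50 + j150| = 5 / 158.11 ≈ 0.03162.
In decibels: 20·log₁₀(0.03162) ≈ -30 dB.

|H(j10)|_dB ≈ -30 dB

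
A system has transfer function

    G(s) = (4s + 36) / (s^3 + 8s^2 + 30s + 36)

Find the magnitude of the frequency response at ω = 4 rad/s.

|G(j4)| ≈ 0.3658

Substitute s = j4: numerator = 36 + j16, denominator = -92 + j56.
|G(j4)| = |36 + j16| / |-92 + j56| = 39.395 / 107.70 ≈ 0.3658.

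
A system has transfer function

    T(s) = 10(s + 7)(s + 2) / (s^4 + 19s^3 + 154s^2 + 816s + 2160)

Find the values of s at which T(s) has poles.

The poles are the roots of the denominator s^4 + 19s^3 + 154s^2 + 816s + 2160 = 0.
Trying s = -9: the polynomial evaluates to 0, so (s + 9) is a factor.
Dividing out leaves s^3 + 10s^2 + 64s + 240 = 0.
This factors further as (s^2 + 4s + 40)(s + 6) = 0.

s = -2 + 6j, -2 - 6j, -9, -6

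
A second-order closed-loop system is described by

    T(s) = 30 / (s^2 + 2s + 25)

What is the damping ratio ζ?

ζ = 0.2

Compare the denominator to the standard form s^2 + 2ζωₙs + ωₙ².
ωₙ² = 25, so ωₙ = 5 rad/s.
2ζωₙ = 2, so ζ = 2/(2·5) = 0.2.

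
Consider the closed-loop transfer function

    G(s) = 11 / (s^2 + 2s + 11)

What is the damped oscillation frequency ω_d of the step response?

Comparing s^2 + 2s + 11 to s^2 + 2ζωₙs + ωₙ²: ωₙ = √11 ≈ 3.317 rad/s and ζ = 2/(2·√11) ≈ 0.3015.
ζωₙ = 2/2 = 1, so ω_d = ωₙ√(1−ζ²) = √(ωₙ² − (ζωₙ)²) = √(11 − 1²) = √10 ≈ 3.162 rad/s.

ω_d ≈ 3.162 rad/s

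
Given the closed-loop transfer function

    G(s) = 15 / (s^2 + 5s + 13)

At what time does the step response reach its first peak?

t_p ≈ 1.209 s

Comparing s^2 + 5s + 13 to s^2 + 2ζωₙs + ωₙ²: ωₙ = √13 ≈ 3.606 rad/s and ζ = 5/(2·√13) ≈ 0.6934.
ζωₙ = 5/2 = 2.5, so ω_d = ωₙ√(1−ζ²) = √(ωₙ² − (ζωₙ)²) = √(13 − 2.5²) = √6.75 ≈ 2.598 rad/s.
t_p = π/ω_d = π/2.598 ≈ 1.209 s.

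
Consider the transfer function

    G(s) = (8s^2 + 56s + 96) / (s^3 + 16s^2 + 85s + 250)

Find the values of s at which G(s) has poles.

s = -10, -3 + 4j, -3 - 4j

The poles are the roots of the denominator s^3 + 16s^2 + 85s + 250 = 0.
Trying s = -10: the polynomial evaluates to 0, so (s + 10) is a factor.
Dividing out leaves s^2 + 6s + 25 = 0.
The quadratic formula then gives s = -3 ± 4j.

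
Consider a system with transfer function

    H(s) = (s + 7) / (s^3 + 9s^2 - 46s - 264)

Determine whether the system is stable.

The denominator s^3 + 9s^2 - 46s - 264 factors as (s + 11)(s + 4)(s - 6), giving poles at s = -11, -4, 6.
Since the pole(s) at s = 6 lie in the right half-plane, the system is unstable.

unstable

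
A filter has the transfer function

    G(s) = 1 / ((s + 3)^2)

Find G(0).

G(0) = 1/9 ≈ 0.1111

At s = 0 each factor (s + a) contributes a and each (s^2 + bs + c) contributes c.
G(0) = 1·1 / ((3) · (3)) = 1/9 = 1/9.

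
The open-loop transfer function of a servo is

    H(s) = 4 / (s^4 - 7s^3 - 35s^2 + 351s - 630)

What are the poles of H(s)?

The poles are the roots of the denominator s^4 - 7s^3 - 35s^2 + 351s - 630 = 0.
Trying s = 3: the polynomial evaluates to 0, so (s - 3) is a factor.
Dividing out leaves s^3 - 4s^2 - 47s + 210 = 0.
This factors further as (s - 6)(s + 7)(s - 5) = 0.

s = 3, 6, -7, 5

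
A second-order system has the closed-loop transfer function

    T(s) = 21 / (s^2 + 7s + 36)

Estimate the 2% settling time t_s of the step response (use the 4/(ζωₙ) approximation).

Comparing s^2 + 7s + 36 to s^2 + 2ζωₙs + ωₙ²: ωₙ = 6 rad/s and ζ = 7/(2·6) ≈ 0.5833.
ζωₙ = 7/2 = 3.5, so t_s ≈ 4/(ζωₙ) = 4/3.5 ≈ 1.143 s.

t_s ≈ 1.143 s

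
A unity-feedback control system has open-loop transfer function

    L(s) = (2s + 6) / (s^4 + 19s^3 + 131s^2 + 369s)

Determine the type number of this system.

Factor s from the denominator: s^4 + 19s^3 + 131s^2 + 369s = s·(s^3 + 19s^2 + 131s + 369).
There is 1 pole at the origin, so the system is Type 1.

Type 1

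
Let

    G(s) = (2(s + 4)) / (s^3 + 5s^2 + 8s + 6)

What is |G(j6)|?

Substitute s = j6: numerator = 8 + j12, denominator = -174 - j168.
|G(j6)| = |8 + j12| / |-174 - j168| = 14.422 / 241.87 ≈ 0.05963.

|G(j6)| ≈ 0.05963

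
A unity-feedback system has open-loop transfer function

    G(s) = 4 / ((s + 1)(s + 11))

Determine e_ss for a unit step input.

e_ss = 0.7333

G(s) has no poles at the origin.
This is a Type 0 system. Kp = lim_{s→0} G(s) = 4/11.
e_ss = 1/(1 + Kp) = 1/(1 + 4/11) = 11/15 ≈ 0.7333.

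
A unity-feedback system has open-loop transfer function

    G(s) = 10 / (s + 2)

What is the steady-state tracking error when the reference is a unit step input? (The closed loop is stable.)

e_ss = 0.1667

G(s) has no poles at the origin.
This is a Type 0 system. Kp = lim_{s→0} G(s) = 10/2 = 5.
e_ss = 1/(1 + Kp) = 1/(1 + 5) = 1/6 ≈ 0.1667.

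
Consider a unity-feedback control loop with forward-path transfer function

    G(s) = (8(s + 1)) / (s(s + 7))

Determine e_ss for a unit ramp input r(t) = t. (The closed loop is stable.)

G(s) has one pole at the origin.
This is a Type 1 system. Kv = lim_{s→0} s·G(s) = 8/7.
e_ss = 1/Kv = 1/(8/7) = 7/8 ≈ 0.8750.

e_ss = 0.8750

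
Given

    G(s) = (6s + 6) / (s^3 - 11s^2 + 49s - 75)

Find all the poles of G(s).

s = 3, 4 + 3j, 4 - 3j

The poles are the roots of the denominator s^3 - 11s^2 + 49s - 75 = 0.
Trying s = 3: the polynomial evaluates to 0, so (s - 3) is a factor.
Dividing out leaves s^2 - 8s + 25 = 0.
The quadratic formula then gives s = 4 ± 3j.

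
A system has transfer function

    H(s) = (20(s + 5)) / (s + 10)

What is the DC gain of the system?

H(0) = 10

Set s = 0: H(0) = (100) / (10) = 10.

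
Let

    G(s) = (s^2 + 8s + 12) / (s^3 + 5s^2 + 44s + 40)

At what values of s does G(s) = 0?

s = -2, -6

Set the numerator to zero: s^2 + 8s + 12 = 0.
Factoring: (s + 2)(s + 6) = 0.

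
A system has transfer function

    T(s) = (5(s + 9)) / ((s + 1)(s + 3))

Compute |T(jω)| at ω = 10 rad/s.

|T(j10)| ≈ 0.6411

Substitute s = j10: numerator = 45 + j50, denominator = -97 + j40.
|T(j10)| = |45 + j50| / |-97 + j40| = 67.268 / 104.92 ≈ 0.6411.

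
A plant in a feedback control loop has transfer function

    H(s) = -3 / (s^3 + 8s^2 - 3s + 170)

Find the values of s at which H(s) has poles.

s = 1 + 4j, 1 - 4j, -10

The poles are the roots of the denominator s^3 + 8s^2 - 3s + 170 = 0.
Trying s = -10: the polynomial evaluates to 0, so (s + 10) is a factor.
Dividing out leaves s^2 - 2s + 17 = 0.
The quadratic formula then gives s = 1 ± 4j.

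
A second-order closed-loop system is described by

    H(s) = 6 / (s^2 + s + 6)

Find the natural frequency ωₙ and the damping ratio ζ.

ωₙ ≈ 2.449 rad/s, ζ ≈ 0.2041

Compare the denominator to the standard form s^2 + 2ζωₙs + ωₙ².
ωₙ² = 6, so ωₙ = √6 ≈ 2.449 rad/s.
2ζωₙ = 1, so ζ = 1/(2·√6) ≈ 0.2041.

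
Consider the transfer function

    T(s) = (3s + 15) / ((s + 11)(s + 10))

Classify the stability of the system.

The poles can be read from the denominator factors: s = -11, -10.
Since all poles lie strictly in the left half-plane, the system is stable.

stable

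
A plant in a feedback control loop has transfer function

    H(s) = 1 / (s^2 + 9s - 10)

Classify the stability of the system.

The denominator s^2 + 9s - 10 factors as (s - 1)(s + 10), giving poles at s = 1, -10.
Since the pole(s) at s = 1 lie in the right half-plane, the system is unstable.

unstable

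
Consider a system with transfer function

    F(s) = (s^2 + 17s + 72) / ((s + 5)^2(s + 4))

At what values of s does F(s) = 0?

Set the numerator to zero: s^2 + 17s + 72 = 0.
Factoring: (s + 9)(s + 8) = 0.

s = -9, -8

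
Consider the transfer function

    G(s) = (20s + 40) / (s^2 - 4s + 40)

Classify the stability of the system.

The poles can be read from the denominator factors: s = 2 ± 6j.
Since the pole(s) at s = 2 + 6j, 2 - 6j lie in the right half-plane, the system is unstable.

unstable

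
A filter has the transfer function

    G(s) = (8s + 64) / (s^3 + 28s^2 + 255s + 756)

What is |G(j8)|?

Substitute s = j8: numerator = 64 + j64, denominator = -1036 + j1528.
|G(j8)| = |64 + j64| / |-1036 + j1528| = 90.510 / 1846.1 ≈ 0.04903.

|G(j8)| ≈ 0.04903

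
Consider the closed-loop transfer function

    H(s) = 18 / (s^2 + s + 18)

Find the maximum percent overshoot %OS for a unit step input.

%OS ≈ 68.9%

Comparing s^2 + s + 18 to s^2 + 2ζωₙs + ωₙ²: ωₙ = √18 ≈ 4.243 rad/s and ζ = 1/(2·√18) ≈ 0.1179.
%OS = 100·exp(−πζ/√(1−ζ²)) = 100·exp(−π·0.1179/√(1−0.1179²)) ≈ 68.9%.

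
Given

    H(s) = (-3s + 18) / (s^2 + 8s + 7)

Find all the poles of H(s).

The poles are the roots of the denominator s^2 + 8s + 7 = 0.
Factoring: (s + 1)(s + 7) = 0, so s = -1 and s = -7.

s = -1, -7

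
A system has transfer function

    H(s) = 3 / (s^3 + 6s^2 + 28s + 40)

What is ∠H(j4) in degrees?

∠H(j4) ≈ -139.4°

At s = j4: numerator = 3, denominator = -56 + j48.
∠H = ∠num − ∠den = 0° − (139.40°) = -139.4°.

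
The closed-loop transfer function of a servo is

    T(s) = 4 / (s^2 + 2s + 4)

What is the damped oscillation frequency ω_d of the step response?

ω_d ≈ 1.732 rad/s

Comparing s^2 + 2s + 4 to s^2 + 2ζωₙs + ωₙ²: ωₙ = 2 rad/s and ζ = 2/(2·2) = 0.5.
ζωₙ = 2/2 = 1, so ω_d = ωₙ√(1−ζ²) = √(ωₙ² − (ζωₙ)²) = √(4 − 1²) = √3 ≈ 1.732 rad/s.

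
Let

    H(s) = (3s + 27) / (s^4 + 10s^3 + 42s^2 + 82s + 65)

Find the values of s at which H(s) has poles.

s = -3 ± 2j, -2 ± j

The poles are the roots of the denominator s^4 + 10s^3 + 42s^2 + 82s + 65 = 0.
No real roots exist; factor into two real quadratics: (s^2 + 6s + 13)(s^2 + 4s + 5) = 0.
Each quadratic gives a conjugate pair via the quadratic formula.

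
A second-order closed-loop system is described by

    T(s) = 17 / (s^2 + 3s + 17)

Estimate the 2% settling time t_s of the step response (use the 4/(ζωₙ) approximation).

t_s ≈ 2.667 s

Comparing s^2 + 3s + 17 to s^2 + 2ζωₙs + ωₙ²: ωₙ = √17 ≈ 4.123 rad/s and ζ = 3/(2·√17) ≈ 0.3638.
ζωₙ = 3/2 = 1.5, so t_s ≈ 4/(ζωₙ) = 4/1.5 ≈ 2.667 s.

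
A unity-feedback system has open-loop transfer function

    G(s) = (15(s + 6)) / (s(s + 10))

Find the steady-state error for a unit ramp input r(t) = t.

G(s) has one pole at the origin.
This is a Type 1 system. Kv = lim_{s→0} s·G(s) = 90/10 = 9.
e_ss = 1/Kv = 1/(9) = 1/9 ≈ 0.1111.

e_ss = 0.1111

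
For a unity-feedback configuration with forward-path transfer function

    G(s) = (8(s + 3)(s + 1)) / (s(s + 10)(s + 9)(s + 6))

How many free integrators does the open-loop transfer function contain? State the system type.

The denominator has 1 factor of s at the origin (free integrator), so this is a Type 1 system.

Type 1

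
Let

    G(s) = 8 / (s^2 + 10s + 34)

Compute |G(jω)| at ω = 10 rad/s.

Substitute s = j10: numerator = 8, denominator = -66 + j100.
|G(j10)| = |8| / |-66 + j100| = 8 / 119.82 ≈ 0.06677.

|G(j10)| ≈ 0.06677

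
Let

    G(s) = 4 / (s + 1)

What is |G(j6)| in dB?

Substitute s = j6: numerator = 4, denominator = 1 + j6.
|G(j6)| = |4| / |1 + j6| = 4 / 6.0828 ≈ 0.6576.
In decibels: 20·log₁₀(0.6576) ≈ -3.64 dB.

|G(j6)|_dB ≈ -3.64 dB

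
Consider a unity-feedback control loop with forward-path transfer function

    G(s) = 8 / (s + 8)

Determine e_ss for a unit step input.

e_ss = 0.5000

G(s) has no poles at the origin.
This is a Type 0 system. Kp = lim_{s→0} G(s) = 8/8 = 1.
e_ss = 1/(1 + Kp) = 1/(1 + 1) = 1/2 ≈ 0.5000.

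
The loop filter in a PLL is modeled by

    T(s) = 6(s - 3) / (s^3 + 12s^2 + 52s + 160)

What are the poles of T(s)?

The poles are the roots of the denominator s^3 + 12s^2 + 52s + 160 = 0.
Trying s = -8: the polynomial evaluates to 0, so (s + 8) is a factor.
Dividing out leaves s^2 + 4s + 20 = 0.
The quadratic formula then gives s = -2 ± 4j.

s = -2 + 4j, -2 - 4j, -8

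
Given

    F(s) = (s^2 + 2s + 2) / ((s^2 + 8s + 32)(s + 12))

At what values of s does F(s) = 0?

Set the numerator to zero: s^2 + 2s + 2 = 0.
Factoring: (s^2 + 2s + 2) = 0.

s = -1 ± j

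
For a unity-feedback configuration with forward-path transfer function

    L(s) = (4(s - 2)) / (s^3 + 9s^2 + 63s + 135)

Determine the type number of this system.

Type 0

The denominator has no factor of s at the origin — no free integrator — so this is a Type 0 system.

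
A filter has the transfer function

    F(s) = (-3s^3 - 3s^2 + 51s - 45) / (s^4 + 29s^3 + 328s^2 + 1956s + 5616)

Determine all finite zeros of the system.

s = 1, -5, 3

Set the numerator to zero: -3s^3 - 3s^2 + 51s - 45 = 0, i.e. -3·(s^3 + s^2 - 17s + 15) = 0.
Factoring: (s - 1)(s + 5)(s - 3) = 0.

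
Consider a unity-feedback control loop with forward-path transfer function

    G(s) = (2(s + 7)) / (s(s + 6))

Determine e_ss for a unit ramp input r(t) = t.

G(s) has one pole at the origin.
This is a Type 1 system. Kv = lim_{s→0} s·G(s) = 14/6 = 7/3.
e_ss = 1/Kv = 1/(7/3) = 3/7 ≈ 0.4286.

e_ss = 0.4286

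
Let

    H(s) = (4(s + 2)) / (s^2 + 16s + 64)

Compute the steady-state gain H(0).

H(0) = 1/8 ≈ 0.1250

Set s = 0: H(0) = (8) / (64) = 1/8.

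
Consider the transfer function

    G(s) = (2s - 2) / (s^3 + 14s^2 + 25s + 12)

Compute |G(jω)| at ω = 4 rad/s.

Substitute s = j4: numerator = -2 + j8, denominator = -212 + j36.
|G(j4)| = |-2 + j8| / |-212 + j36| = 8.2462 / 215.03 ≈ 0.03835.

|G(j4)| ≈ 0.03835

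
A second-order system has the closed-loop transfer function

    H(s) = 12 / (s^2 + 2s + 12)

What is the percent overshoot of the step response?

%OS ≈ 38.8%

Comparing s^2 + 2s + 12 to s^2 + 2ζωₙs + ωₙ²: ωₙ = √12 ≈ 3.464 rad/s and ζ = 2/(2·√12) ≈ 0.2887.
%OS = 100·exp(−πζ/√(1−ζ²)) = 100·exp(−π·0.2887/√(1−0.2887²)) ≈ 38.8%.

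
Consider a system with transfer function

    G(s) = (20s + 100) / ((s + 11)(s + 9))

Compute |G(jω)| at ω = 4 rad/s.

|G(j4)| ≈ 1.111

Substitute s = j4: numerator = 100 + j80, denominator = 83 + j80.
|G(j4)| = |100 + j80| / |83 + j80| = 128.06 / 115.28 ≈ 1.111.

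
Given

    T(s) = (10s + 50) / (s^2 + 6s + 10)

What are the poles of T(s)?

s = -3 ± j

The poles are the roots of the denominator s^2 + 6s + 10 = 0.
Using the quadratic formula: s = (-6 ± √(-4))/2 = -3 ± 1j.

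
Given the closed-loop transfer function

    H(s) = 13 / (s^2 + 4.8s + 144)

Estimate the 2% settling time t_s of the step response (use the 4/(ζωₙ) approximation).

t_s ≈ 1.667 s

Comparing s^2 + 4.8s + 144 to s^2 + 2ζωₙs + ωₙ²: ωₙ = 12 rad/s and ζ = 4.8/(2·12) = 0.2.
ζωₙ = 4.8/2 = 2.4, so t_s ≈ 4/(ζωₙ) = 4/2.4 ≈ 1.667 s.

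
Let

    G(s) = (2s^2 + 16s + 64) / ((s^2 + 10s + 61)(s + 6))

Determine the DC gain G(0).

Set s = 0: G(0) = (64) / (366) = 32/183.

G(0) = 32/183 ≈ 0.1749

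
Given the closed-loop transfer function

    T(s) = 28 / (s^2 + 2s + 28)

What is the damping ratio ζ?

Compare the denominator to the standard form s^2 + 2ζωₙs + ωₙ².
ωₙ² = 28, so ωₙ = √28 ≈ 5.292 rad/s.
2ζωₙ = 2, so ζ = 2/(2·√28) ≈ 0.1890.
With ζ = 0.1890 the response is underdamped.

ζ ≈ 0.1890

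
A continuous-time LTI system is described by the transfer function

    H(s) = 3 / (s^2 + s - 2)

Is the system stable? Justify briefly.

unstable

The denominator s^2 + s - 2 factors as (s - 1)(s + 2), giving poles at s = 1, -2.
Since the pole(s) at s = 1 lie in the right half-plane, the system is unstable.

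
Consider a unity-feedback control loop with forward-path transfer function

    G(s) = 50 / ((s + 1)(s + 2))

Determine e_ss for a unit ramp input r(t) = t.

G(s) has no poles at the origin.
This is a Type 0 system; Kv = lim_{s→0} s·G(s) = 0, so the steady-state error for a ramp input is infinite.

e_ss = ∞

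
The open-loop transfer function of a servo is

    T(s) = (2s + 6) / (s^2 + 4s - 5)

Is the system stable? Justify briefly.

unstable

The denominator s^2 + 4s - 5 factors as (s - 1)(s + 5), giving poles at s = 1, -5.
Since the pole(s) at s = 1 lie in the right half-plane, the system is unstable.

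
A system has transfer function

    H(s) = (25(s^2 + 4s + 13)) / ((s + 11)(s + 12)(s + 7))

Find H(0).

At s = 0 each factor (s + a) contributes a and each (s^2 + bs + c) contributes c.
H(0) = 25·(13) / ((11) · (12) · (7)) = 325/924 = 325/924.

H(0) = 325/924 ≈ 0.3517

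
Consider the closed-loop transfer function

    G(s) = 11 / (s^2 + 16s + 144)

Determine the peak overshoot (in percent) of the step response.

Comparing s^2 + 16s + 144 to s^2 + 2ζωₙs + ωₙ²: ωₙ = 12 rad/s and ζ = 16/(2·12) ≈ 0.6667.
%OS = 100·exp(−πζ/√(1−ζ²)) = 100·exp(−π·0.6667/√(1−0.6667²)) ≈ 6.02%.

%OS ≈ 6.02%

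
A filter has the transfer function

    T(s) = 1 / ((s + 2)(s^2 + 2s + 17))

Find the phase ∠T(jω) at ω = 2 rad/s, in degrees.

At s = j2: numerator = 1, denominator = 18 + j34.
∠T = ∠num − ∠den = 0° − (62.103°) = -62.10°.

∠T(j2) ≈ -62.10°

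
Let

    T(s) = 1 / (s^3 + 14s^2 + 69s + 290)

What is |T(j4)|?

|T(j4)| ≈ 0.004504

Substitute s = j4: numerator = 1, denominator = 66 + j212.
|T(j4)| = |1| / |66 + j212| = 1 / 222.04 ≈ 0.004504.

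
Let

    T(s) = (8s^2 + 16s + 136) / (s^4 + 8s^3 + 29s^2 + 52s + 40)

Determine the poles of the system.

The poles are the roots of the denominator s^4 + 8s^3 + 29s^2 + 52s + 40 = 0.
No real roots exist; factor into two real quadratics: (s^2 + 4s + 8)(s^2 + 4s + 5) = 0.
Each quadratic gives a conjugate pair via the quadratic formula.

s = -2 + 2j, -2 - 2j, -2 + j, -2 - j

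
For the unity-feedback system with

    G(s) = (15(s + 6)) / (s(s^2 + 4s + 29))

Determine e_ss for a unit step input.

e_ss = 0

G(s) has one pole at the origin.
This is a Type 1 system; for a step input the steady-state error is zero.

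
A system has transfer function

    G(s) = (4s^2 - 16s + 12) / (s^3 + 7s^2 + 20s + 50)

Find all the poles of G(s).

The poles are the roots of the denominator s^3 + 7s^2 + 20s + 50 = 0.
Trying s = -5: the polynomial evaluates to 0, so (s + 5) is a factor.
Dividing out leaves s^2 + 2s + 10 = 0.
The quadratic formula then gives s = -1 ± 3j.

s = -1 + 3j, -1 - 3j, -5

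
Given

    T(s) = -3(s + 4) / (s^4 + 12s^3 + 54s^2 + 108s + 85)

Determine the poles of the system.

The poles are the roots of the denominator s^4 + 12s^3 + 54s^2 + 108s + 85 = 0.
No real roots exist; factor into two real quadratics: (s^2 + 4s + 5)(s^2 + 8s + 17) = 0.
Each quadratic gives a conjugate pair via the quadratic formula.

s = -2 ± j, -4 ± j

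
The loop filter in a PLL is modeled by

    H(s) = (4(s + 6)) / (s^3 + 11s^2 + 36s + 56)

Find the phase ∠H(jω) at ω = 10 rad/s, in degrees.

At s = j10: numerator = 24 + j40, denominator = -1044 - j640.
∠H = ∠num − ∠den = 59.036° − (-148.49°) = 207.5°, which wraps to -152.5°.

∠H(j10) ≈ -152.5°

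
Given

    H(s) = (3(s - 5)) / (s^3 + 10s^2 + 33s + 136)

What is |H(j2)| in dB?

|H(j2)|_dB ≈ -16.8 dB

Substitute s = j2: numerator = -15 + j6, denominator = 96 + j58.
|H(j2)| = |-15 + j6| / |96 + j58| = 16.155 / 112.16 ≈ 0.1440.
In decibels: 20·log₁₀(0.1440) ≈ -16.8 dB.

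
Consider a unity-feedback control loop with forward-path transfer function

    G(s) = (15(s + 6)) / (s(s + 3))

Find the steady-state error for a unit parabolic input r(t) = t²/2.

G(s) has one pole at the origin.
This is a Type 1 system; Ka = lim_{s→0} s^2·G(s) = 0, so the steady-state error for a parabola input is infinite.

e_ss = ∞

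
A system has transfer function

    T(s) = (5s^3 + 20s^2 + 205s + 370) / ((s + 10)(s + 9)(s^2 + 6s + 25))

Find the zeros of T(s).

Set the numerator to zero: 5s^3 + 20s^2 + 205s + 370 = 0, i.e. 5·(s^3 + 4s^2 + 41s + 74) = 0.
Factoring: (s + 2)(s^2 + 2s + 37) = 0.

s = -2, -1 ± 6j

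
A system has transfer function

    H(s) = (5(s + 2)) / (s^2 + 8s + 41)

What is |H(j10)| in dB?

Substitute s = j10: numerator = 10 + j50, denominator = -59 + j80.
|H(j10)| = |10 + j50| / |-59 + j80| = 50.990 / 99.403 ≈ 0.5130.
In decibels: 20·log₁₀(0.5130) ≈ -5.80 dB.

|H(j10)|_dB ≈ -5.80 dB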